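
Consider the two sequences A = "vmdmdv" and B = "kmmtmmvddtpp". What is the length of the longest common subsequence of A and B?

3

A longest common subsequence is vdd (length 3); the LCS DP confirms no longer common subsequence exists.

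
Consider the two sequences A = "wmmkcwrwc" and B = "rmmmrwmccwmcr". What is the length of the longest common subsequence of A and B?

A longest common subsequence is wmmcr (length 5); the LCS DP confirms no longer common subsequence exists.

5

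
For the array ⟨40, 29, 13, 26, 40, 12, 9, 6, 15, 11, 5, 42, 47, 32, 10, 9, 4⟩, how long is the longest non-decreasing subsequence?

One longest non-decreasing subsequence is 13, 26, 40, 42, 47 (positions 3,4,5,12,13), of length 5; no longer one exists.

5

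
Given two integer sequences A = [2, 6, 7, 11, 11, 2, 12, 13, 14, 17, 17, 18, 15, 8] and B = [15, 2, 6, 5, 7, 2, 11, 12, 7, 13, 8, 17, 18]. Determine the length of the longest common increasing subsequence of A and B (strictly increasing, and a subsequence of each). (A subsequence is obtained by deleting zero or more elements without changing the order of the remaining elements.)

8

For each value that appears in both, track the longest common increasing run ending there.
The best achievable length is 8; one witness is 2, 6, 7, 11, 12, 13, 17, 18 (A-positions 1,2,3,4,7,8,10,12, B-positions 2,3,5,7,8,10,12,13).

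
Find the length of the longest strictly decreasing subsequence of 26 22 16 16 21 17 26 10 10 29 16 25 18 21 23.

One longest decreasing subsequence is 26, 22, 21, 17, 10 (positions 1,2,5,6,8), of length 5; no longer one exists.

5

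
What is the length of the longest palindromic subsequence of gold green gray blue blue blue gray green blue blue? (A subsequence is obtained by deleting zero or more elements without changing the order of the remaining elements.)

7

One longest palindromic subsequence is green gray blue blue blue gray green (positions 2,3,4,5,6,7,8); it reads the same forward and backward, and the interval DP gives dp[1][10] = 7.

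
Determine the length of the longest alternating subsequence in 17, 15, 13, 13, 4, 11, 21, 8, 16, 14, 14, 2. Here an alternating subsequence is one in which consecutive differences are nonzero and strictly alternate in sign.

A longest alternating subsequence is 17, 4, 11, 8, 16, 14 (positions 1,5,6,8,9,10); its 5 consecutive differences strictly alternate in sign, and length 6 is optimal.

6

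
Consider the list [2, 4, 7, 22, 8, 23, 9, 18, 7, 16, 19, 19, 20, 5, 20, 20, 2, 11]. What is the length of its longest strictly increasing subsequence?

8

Let dp[i] be the longest increasing subsequence ending at position i. Then dp = [1, 2, 3, 4, 4, 5, 5, 6, 3, 6, 7, 7, 8, 3, 8, 8, 1, 6].
The maximum is 8; one witness is 2, 4, 7, 8, 9, 18, 19, 20 at positions 1,2,3,5,7,8,11,13.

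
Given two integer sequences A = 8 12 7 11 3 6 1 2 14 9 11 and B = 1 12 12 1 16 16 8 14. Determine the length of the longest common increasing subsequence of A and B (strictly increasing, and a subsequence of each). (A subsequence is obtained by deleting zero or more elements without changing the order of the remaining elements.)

2

A longest common strictly increasing subsequence is 1, 14 (length 2); it appears in order in both A and B, and no longer such subsequence exists.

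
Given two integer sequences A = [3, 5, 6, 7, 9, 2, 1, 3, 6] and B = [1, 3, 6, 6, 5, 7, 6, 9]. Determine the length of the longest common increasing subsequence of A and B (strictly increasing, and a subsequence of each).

For each value that appears in both, track the longest common increasing run ending there.
The best achievable length is 4; one witness is 3, 6, 7, 9 (A-positions 1,3,4,5, B-positions 2,3,6,8).

4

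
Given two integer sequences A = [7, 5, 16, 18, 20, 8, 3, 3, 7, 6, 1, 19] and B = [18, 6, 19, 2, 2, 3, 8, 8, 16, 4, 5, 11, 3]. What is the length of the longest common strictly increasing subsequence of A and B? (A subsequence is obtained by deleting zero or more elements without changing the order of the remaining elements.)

A longest common strictly increasing subsequence is 18, 19 (length 2); it appears in order in both A and B, and no longer such subsequence exists.

2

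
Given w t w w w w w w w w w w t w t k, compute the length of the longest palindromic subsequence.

14

One longest palindromic subsequence is wtwwwwwwwwwwtw (positions 1,2,3,4,5,6,7,8,9,10,11,12,13,14); it reads the same forward and backward, and the interval DP gives dp[1][16] = 14.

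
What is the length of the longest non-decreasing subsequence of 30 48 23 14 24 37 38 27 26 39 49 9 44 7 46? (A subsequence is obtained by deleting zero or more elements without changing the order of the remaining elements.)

7

One longest non-decreasing subsequence is 23, 24, 37, 38, 39, 44, 46 (positions 3,5,6,7,10,13,15), of length 7; no longer one exists.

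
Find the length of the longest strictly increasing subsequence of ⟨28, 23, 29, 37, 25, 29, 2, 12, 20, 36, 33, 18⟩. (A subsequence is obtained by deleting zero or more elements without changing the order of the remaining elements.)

Let dp[i] be the longest increasing subsequence ending at position i. Then dp = [1, 1, 2, 3, 2, 3, 1, 2, 3, 4, 4, 3].
The maximum is 4; one witness is 23, 25, 29, 36 at positions 2,5,6,10.

4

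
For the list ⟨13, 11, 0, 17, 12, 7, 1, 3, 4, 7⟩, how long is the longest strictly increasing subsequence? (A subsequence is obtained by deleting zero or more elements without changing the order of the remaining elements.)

One longest increasing subsequence is 0, 1, 3, 4, 7 (positions 3,7,8,9,10), of length 5; no longer one exists.

5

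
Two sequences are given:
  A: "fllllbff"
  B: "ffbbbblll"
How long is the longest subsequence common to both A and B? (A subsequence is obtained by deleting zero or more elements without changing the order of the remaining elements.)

4

A longest common subsequence is flll (length 4); the LCS DP confirms no longer common subsequence exists.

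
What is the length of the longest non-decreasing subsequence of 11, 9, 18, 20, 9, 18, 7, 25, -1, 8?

One longest non-decreasing subsequence is 11, 18, 20, 25 (positions 1,3,4,8), of length 4; no longer one exists.

4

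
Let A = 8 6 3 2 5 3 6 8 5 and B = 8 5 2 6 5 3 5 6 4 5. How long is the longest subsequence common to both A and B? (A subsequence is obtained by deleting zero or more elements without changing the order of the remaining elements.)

6

A longest common subsequence is 8, 6, 3, 5, 6, 5 (length 6); the LCS DP confirms no longer common subsequence exists.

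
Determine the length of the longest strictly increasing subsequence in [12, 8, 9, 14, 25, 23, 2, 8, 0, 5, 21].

4

One longest increasing subsequence is 8, 9, 14, 25 (positions 2,3,4,5), of length 4; no longer one exists.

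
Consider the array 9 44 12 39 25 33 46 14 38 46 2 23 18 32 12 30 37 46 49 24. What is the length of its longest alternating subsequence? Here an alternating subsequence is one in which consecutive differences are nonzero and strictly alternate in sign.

Track the best alternating length ending on an up-step vs a down-step at each position: up/down = 1/1, 2/1, 2/3, 4/3, 4/5, 6/5, 6/1, 4/7, 8/7, 8/1, 1/9, 10/9, 10/11, 12/9, 10/13, 14/13, 14/9, 14/1, 14/1, 14/15.
The maximum over both is 15; one such subsequence is 9, 44, 12, 39, 25, 33, 14, 38, 2, 23, 18, 32, 12, 30, 24.

15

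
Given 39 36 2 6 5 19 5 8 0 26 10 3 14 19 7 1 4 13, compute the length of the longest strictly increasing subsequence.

6

Scanning left to right, the best length ending at each element is: 39→1, 36→1, 2→1, 6→2, 5→2, 19→3, 5→2, 8→3, 0→1, 26→4, 10→4, 3→2, 14→5, 19→6, 7→3, 1→2, 4→3, 13→5.
So the longest increasing subsequence has length 6, e.g. 2, 6, 8, 10, 14, 19.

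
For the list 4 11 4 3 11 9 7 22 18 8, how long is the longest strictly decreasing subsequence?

Scanning left to right, the best length ending at each element is: 4→1, 11→1, 4→2, 3→3, 11→1, 9→2, 7→3, 22→1, 18→2, 8→3.
So the longest decreasing subsequence has length 3, e.g. 11, 4, 3.

3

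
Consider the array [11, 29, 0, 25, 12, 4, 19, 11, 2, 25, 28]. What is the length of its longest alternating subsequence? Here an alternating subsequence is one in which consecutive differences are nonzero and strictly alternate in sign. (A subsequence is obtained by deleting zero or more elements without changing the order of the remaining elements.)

Track the best alternating length ending on an up-step vs a down-step at each position: up/down = 1/1, 2/1, 1/3, 4/3, 4/5, 4/5, 6/5, 6/7, 4/7, 8/3, 8/3.
The maximum over both is 8; one such subsequence is 11, 29, 0, 25, 12, 19, 11, 25.

8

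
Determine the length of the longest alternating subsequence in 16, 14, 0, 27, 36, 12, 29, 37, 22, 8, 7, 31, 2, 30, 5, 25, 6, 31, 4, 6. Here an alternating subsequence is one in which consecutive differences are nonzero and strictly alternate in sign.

A longest alternating subsequence is 16, 14, 27, 12, 29, 22, 31, 2, 30, 5, 25, 6, 31, 4, 6 (positions 1,2,4,6,7,9,12,13,14,15,16,17,18,19,20); its 14 consecutive differences strictly alternate in sign, and length 15 is optimal.

15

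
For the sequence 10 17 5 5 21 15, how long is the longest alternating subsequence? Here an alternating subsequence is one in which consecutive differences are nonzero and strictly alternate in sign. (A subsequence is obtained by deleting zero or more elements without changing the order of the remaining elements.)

A longest alternating subsequence is 10, 17, 5, 21, 15 (positions 1,2,3,5,6); its 4 consecutive differences strictly alternate in sign, and length 5 is optimal.

5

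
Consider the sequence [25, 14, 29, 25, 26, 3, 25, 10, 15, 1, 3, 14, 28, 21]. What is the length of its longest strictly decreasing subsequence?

One longest decreasing subsequence is 29, 26, 25, 10, 1 (positions 3,5,7,8,10), of length 5; no longer one exists.

5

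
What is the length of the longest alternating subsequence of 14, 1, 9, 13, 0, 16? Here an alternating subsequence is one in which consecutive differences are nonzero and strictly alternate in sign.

Track the best alternating length ending on an up-step vs a down-step at each position: up/down = 1/1, 1/2, 3/2, 3/2, 1/4, 5/1.
The maximum over both is 5; one such subsequence is 14, 1, 9, 0, 16.

5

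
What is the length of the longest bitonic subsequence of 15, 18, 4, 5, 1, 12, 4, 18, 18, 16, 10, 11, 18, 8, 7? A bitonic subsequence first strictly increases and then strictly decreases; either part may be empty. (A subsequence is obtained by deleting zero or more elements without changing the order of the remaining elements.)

8

One longest bitonic subsequence is 4, 5, 12, 18, 16, 11, 8, 7 (positions 3,4,6,8,10,12,14,15): it rises to 18 then falls. Length 8 is optimal.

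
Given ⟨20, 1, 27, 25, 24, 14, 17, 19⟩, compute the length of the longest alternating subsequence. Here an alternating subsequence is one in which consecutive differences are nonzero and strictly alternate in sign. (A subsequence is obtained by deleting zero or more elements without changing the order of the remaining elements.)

Track the best alternating length ending on an up-step vs a down-step at each position: up/down = 1/1, 1/2, 3/1, 3/4, 3/4, 3/4, 5/4, 5/4.
The maximum over both is 5; one such subsequence is 20, 1, 27, 14, 17.

5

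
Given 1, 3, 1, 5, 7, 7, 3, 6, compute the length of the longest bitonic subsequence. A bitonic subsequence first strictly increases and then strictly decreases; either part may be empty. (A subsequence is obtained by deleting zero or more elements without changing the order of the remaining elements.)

5

Let inc[i] be the LIS ending at i and dec[i] the longest strictly decreasing subsequence starting at i. inc = [1, 2, 1, 3, 4, 4, 2, 4], dec = [1, 2, 1, 2, 2, 2, 1, 1].
max_i inc[i]+dec[i]−1 = 5, with one witness 1, 3, 5, 7, 6.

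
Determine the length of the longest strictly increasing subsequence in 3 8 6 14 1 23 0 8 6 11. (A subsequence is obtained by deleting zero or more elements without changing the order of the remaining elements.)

4

Let dp[i] be the longest increasing subsequence ending at position i. Then dp = [1, 2, 2, 3, 1, 4, 1, 3, 2, 4].
The maximum is 4; one witness is 3, 8, 14, 23 at positions 1,2,4,6.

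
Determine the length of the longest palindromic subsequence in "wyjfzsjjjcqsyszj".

9

One longest palindromic subsequence is jzsjjjszj (positions 3,5,6,7,8,9,14,15,16); it reads the same forward and backward, and the interval DP gives dp[1][16] = 9.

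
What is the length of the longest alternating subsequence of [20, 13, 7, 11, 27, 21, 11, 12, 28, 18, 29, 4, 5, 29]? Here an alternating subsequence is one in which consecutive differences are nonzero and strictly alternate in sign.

9

Track the best alternating length ending on an up-step vs a down-step at each position: up/down = 1/1, 1/2, 1/2, 3/2, 3/1, 3/4, 3/4, 5/4, 5/1, 5/6, 7/1, 1/8, 9/8, 9/1.
The maximum over both is 9; one such subsequence is 20, 13, 27, 21, 28, 18, 29, 4, 5.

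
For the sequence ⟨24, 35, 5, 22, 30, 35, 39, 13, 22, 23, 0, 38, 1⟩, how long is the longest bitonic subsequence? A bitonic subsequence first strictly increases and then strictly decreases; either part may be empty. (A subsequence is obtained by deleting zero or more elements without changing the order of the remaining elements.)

One longest bitonic subsequence is 5, 22, 30, 35, 39, 38, 1 (positions 3,4,5,6,7,12,13): it rises to 39 then falls. Length 7 is optimal.

7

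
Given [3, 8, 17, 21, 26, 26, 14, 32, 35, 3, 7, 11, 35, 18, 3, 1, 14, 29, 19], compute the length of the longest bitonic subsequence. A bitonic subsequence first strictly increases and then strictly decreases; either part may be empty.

Let inc[i] be the LIS ending at i and dec[i] the longest strictly decreasing subsequence starting at i. inc = [1, 2, 3, 4, 5, 5, 3, 6, 7, 1, 2, 3, 7, 4, 1, 1, 4, 6, 5], dec = [2, 4, 5, 5, 5, 5, 4, 4, 4, 2, 3, 3, 4, 3, 2, 1, 1, 2, 1].
max_i inc[i]+dec[i]−1 = 10, with one witness 3, 8, 17, 21, 26, 32, 35, 18, 3, 1.

10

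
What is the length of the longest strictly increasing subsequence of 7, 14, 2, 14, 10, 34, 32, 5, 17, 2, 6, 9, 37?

Let dp[i] be the longest increasing subsequence ending at position i. Then dp = [1, 2, 1, 2, 2, 3, 3, 2, 3, 1, 3, 4, 5].
The maximum is 5; one witness is 2, 5, 6, 9, 37 at positions 3,8,11,12,13.

5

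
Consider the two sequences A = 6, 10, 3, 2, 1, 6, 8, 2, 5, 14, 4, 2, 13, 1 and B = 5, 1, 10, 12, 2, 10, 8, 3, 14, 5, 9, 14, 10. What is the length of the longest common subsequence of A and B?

A longest common subsequence is 10, 2, 8, 5, 14 (length 5); the LCS DP confirms no longer common subsequence exists.

5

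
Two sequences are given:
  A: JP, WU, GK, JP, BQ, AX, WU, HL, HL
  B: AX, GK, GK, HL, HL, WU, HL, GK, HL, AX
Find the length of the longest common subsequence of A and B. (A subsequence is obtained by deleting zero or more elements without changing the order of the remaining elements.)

4

A longest common subsequence is GK, WU, HL, HL (length 4); the LCS DP confirms no longer common subsequence exists.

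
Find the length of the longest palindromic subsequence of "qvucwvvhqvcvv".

7

Using dp[i][j] = 2 + dp[i+1][j−1] if the ends match, else max(dp[i+1][j], dp[i][j−1]):
dp[1][13] = 7. A witness is vvvqvvv at positions 2,6,7,9,10,12,13.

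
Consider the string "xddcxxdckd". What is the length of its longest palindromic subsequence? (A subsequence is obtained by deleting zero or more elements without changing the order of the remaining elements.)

6

Using dp[i][j] = 2 + dp[i+1][j−1] if the ends match, else max(dp[i+1][j], dp[i][j−1]):
dp[1][10] = 6. A witness is dcxxcd at positions 2,4,5,6,8,10.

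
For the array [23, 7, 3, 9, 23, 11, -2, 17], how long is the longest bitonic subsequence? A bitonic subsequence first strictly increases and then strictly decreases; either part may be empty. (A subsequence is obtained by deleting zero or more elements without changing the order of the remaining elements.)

5

One longest bitonic subsequence is 7, 9, 23, 11, -2 (positions 2,4,5,6,7): it rises to 23 then falls. Length 5 is optimal.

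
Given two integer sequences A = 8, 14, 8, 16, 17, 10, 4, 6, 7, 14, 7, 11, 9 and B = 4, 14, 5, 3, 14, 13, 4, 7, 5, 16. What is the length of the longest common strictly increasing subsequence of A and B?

A longest common strictly increasing subsequence is 4, 14 (length 2); it appears in order in both A and B, and no longer such subsequence exists.

2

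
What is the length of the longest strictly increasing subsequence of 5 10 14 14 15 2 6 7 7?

Let dp[i] be the longest increasing subsequence ending at position i. Then dp = [1, 2, 3, 3, 4, 1, 2, 3, 3].
The maximum is 4; one witness is 5, 10, 14, 15 at positions 1,2,3,5.

4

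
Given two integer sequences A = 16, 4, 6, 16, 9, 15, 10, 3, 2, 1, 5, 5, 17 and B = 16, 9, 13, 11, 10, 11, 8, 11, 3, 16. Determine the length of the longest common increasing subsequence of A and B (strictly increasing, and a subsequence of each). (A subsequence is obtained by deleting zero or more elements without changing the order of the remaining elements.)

For each value that appears in both, track the longest common increasing run ending there.
The best achievable length is 2; one witness is 9, 10 (A-positions 5,7, B-positions 2,5).

2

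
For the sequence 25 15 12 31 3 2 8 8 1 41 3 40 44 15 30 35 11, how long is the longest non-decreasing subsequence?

Let dp[i] be the longest non-decreasing subsequence ending at position i. Then dp = [1, 1, 1, 2, 1, 1, 2, 3, 1, 4, 2, 4, 5, 4, 5, 6, 4].
The maximum is 6; one witness is 3, 8, 8, 15, 30, 35 at positions 5,7,8,14,15,16.

6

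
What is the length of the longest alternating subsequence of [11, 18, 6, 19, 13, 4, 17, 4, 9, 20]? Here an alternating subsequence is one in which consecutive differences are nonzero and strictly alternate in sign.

8

Track the best alternating length ending on an up-step vs a down-step at each position: up/down = 1/1, 2/1, 1/3, 4/1, 4/5, 1/5, 6/5, 1/7, 8/7, 8/1.
The maximum over both is 8; one such subsequence is 11, 18, 6, 19, 13, 17, 4, 9.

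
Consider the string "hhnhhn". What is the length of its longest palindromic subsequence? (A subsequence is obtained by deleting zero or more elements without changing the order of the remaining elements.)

Using dp[i][j] = 2 + dp[i+1][j−1] if the ends match, else max(dp[i+1][j], dp[i][j−1]):
dp[1][6] = 5. A witness is hhnhh at positions 1,2,3,4,5.

5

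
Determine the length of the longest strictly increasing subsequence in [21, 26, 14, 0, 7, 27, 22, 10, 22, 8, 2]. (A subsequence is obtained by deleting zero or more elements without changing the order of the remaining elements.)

Scanning left to right, the best length ending at each element is: 21→1, 26→2, 14→1, 0→1, 7→2, 27→3, 22→3, 10→3, 22→4, 8→3, 2→2.
So the longest increasing subsequence has length 4, e.g. 0, 7, 10, 22.

4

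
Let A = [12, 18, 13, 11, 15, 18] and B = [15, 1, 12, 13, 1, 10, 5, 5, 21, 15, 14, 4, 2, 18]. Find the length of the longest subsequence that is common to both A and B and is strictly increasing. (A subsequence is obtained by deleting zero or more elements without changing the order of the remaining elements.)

For each value that appears in both, track the longest common increasing run ending there.
The best achievable length is 4; one witness is 12, 13, 15, 18 (A-positions 1,3,5,6, B-positions 3,4,10,14).

4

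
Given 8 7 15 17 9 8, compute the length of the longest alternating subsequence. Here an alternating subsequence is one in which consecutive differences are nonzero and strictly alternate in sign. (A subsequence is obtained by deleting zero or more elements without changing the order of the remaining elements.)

4

Track the best alternating length ending on an up-step vs a down-step at each position: up/down = 1/1, 1/2, 3/1, 3/1, 3/4, 3/4.
The maximum over both is 4; one such subsequence is 8, 7, 15, 9.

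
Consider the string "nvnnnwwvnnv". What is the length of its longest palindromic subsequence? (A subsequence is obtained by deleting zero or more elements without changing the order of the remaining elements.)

8

One longest palindromic subsequence is vnnwwnnv (positions 2,3,4,6,7,9,10,11); it reads the same forward and backward, and the interval DP gives dp[1][11] = 8.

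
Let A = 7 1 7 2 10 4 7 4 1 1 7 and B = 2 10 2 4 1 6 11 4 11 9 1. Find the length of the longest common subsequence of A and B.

Backtracking the LCS table gives one alignment: 2 (A4,B1) → 10 (A5,B2) → 4 (A6,B4) → 4 (A8,B8) → 1 (A10,B11).
So the longest common subsequence has length 5.

5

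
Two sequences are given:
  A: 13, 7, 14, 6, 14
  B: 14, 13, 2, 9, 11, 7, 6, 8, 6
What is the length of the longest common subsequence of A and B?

3

Backtracking the LCS table gives one alignment: 13 (A1,B2) → 7 (A2,B6) → 6 (A4,B9).
So the longest common subsequence has length 3.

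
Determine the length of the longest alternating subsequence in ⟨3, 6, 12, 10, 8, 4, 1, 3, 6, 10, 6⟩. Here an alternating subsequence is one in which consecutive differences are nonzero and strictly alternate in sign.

Track the best alternating length ending on an up-step vs a down-step at each position: up/down = 1/1, 2/1, 2/1, 2/3, 2/3, 2/3, 1/3, 4/3, 4/3, 4/3, 4/5.
The maximum over both is 5; one such subsequence is 3, 12, 8, 10, 6.

5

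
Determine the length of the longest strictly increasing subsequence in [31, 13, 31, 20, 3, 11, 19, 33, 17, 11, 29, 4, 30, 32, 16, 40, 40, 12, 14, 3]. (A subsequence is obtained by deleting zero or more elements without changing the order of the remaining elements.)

7

Scanning left to right, the best length ending at each element is: 31→1, 13→1, 31→2, 20→2, 3→1, 11→2, 19→3, 33→4, 17→3, 11→2, 29→4, 4→2, 30→5, 32→6, 16→3, 40→7, 40→7, 12→3, 14→4, 3→1.
So the longest increasing subsequence has length 7, e.g. 3, 11, 19, 29, 30, 32, 40.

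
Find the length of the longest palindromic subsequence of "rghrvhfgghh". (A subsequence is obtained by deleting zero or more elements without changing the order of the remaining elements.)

6

Using dp[i][j] = 2 + dp[i+1][j−1] if the ends match, else max(dp[i+1][j], dp[i][j−1]):
dp[1][11] = 6. A witness is hhgghh at positions 3,6,8,9,10,11.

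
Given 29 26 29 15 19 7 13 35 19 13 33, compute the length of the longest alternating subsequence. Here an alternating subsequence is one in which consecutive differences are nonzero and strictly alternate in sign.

9

A longest alternating subsequence is 29, 26, 29, 15, 19, 7, 35, 19, 33 (positions 1,2,3,4,5,6,8,9,11); its 8 consecutive differences strictly alternate in sign, and length 9 is optimal.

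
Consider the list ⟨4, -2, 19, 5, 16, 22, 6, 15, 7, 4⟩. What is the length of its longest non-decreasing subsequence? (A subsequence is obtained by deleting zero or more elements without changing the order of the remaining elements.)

4

Let dp[i] be the longest non-decreasing subsequence ending at position i. Then dp = [1, 1, 2, 2, 3, 4, 3, 4, 4, 2].
The maximum is 4; one witness is 4, 5, 16, 22 at positions 1,4,5,6.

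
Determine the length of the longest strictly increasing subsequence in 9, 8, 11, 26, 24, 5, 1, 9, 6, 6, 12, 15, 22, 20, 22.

6

One longest increasing subsequence is 9, 11, 12, 15, 20, 22 (positions 1,3,11,12,14,15), of length 6; no longer one exists.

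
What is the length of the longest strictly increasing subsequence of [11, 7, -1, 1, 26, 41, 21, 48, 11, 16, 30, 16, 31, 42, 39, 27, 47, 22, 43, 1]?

Scanning left to right, the best length ending at each element is: 11→1, 7→1, -1→1, 1→2, 26→3, 41→4, 21→3, 48→5, 11→3, 16→4, 30→5, 16→4, 31→6, 42→7, 39→7, 27→5, 47→8, 22→5, 43→8, 1→2.
So the longest increasing subsequence has length 8, e.g. -1, 1, 11, 16, 30, 31, 42, 47.

8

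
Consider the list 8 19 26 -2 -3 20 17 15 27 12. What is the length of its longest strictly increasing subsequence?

Let dp[i] be the longest increasing subsequence ending at position i. Then dp = [1, 2, 3, 1, 1, 3, 2, 2, 4, 2].
The maximum is 4; one witness is 8, 19, 26, 27 at positions 1,2,3,9.

4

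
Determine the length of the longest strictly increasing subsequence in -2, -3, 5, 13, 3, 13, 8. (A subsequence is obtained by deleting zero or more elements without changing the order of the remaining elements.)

Scanning left to right, the best length ending at each element is: -2→1, -3→1, 5→2, 13→3, 3→2, 13→3, 8→3.
So the longest increasing subsequence has length 3, e.g. -2, 5, 13.

3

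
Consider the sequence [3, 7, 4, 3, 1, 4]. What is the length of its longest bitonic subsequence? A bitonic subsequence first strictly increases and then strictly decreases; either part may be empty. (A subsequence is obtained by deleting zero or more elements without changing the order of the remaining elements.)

5

One longest bitonic subsequence is 3, 7, 4, 3, 1 (positions 1,2,3,4,5): it rises to 7 then falls. Length 5 is optimal.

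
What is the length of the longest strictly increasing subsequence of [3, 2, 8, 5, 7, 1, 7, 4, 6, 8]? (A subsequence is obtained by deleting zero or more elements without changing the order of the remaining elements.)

One longest increasing subsequence is 3, 5, 7, 8 (positions 1,4,5,10), of length 4; no longer one exists.

4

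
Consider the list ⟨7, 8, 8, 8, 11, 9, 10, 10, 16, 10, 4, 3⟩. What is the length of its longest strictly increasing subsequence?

5

Let dp[i] be the longest increasing subsequence ending at position i. Then dp = [1, 2, 2, 2, 3, 3, 4, 4, 5, 4, 1, 1].
The maximum is 5; one witness is 7, 8, 9, 10, 16 at positions 1,2,6,7,9.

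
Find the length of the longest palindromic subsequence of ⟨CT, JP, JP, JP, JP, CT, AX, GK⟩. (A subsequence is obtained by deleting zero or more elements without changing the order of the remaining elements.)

6

Using dp[i][j] = 2 + dp[i+1][j−1] if the ends match, else max(dp[i+1][j], dp[i][j−1]):
dp[1][8] = 6. A witness is CT JP JP JP JP CT at positions 1,2,3,4,5,6.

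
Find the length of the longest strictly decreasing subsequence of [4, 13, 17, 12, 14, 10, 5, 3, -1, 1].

6

Scanning left to right, the best length ending at each element is: 4→1, 13→1, 17→1, 12→2, 14→2, 10→3, 5→4, 3→5, -1→6, 1→6.
So the longest decreasing subsequence has length 6, e.g. 13, 12, 10, 5, 3, -1.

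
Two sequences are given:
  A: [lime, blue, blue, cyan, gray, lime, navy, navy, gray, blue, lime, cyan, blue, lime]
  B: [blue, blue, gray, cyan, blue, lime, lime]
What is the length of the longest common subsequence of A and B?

6

A longest common subsequence is blue, blue, cyan, blue, lime, lime (length 6); the LCS DP confirms no longer common subsequence exists.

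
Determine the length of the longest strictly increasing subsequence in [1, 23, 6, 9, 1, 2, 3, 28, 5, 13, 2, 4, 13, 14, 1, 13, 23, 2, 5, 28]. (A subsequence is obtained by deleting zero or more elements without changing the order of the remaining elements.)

One longest increasing subsequence is 1, 2, 3, 5, 13, 14, 23, 28 (positions 1,6,7,9,10,14,17,20), of length 8; no longer one exists.

8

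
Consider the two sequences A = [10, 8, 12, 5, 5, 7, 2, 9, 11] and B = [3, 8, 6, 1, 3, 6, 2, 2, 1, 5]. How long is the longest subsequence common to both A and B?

2

Backtracking the LCS table gives one alignment: 8 (A2,B2) → 5 (A5,B10).
So the longest common subsequence has length 2.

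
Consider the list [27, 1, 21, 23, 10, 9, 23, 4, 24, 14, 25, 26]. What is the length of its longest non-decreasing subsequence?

One longest non-decreasing subsequence is 1, 21, 23, 23, 24, 25, 26 (positions 2,3,4,7,9,11,12), of length 7; no longer one exists.

7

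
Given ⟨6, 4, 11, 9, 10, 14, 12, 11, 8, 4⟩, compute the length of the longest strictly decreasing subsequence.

5

Scanning left to right, the best length ending at each element is: 6→1, 4→2, 11→1, 9→2, 10→2, 14→1, 12→2, 11→3, 8→4, 4→5.
So the longest decreasing subsequence has length 5, e.g. 14, 12, 11, 8, 4.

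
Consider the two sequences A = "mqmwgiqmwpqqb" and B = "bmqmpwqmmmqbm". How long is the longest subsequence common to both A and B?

Backtracking the LCS table gives one alignment: m (A1,B2) → q (A2,B3) → m (A3,B4) → w (A4,B6) → q (A7,B7) → m (A8,B10) → q (A12,B11) → b (A13,B12).
So the longest common subsequence has length 8.

8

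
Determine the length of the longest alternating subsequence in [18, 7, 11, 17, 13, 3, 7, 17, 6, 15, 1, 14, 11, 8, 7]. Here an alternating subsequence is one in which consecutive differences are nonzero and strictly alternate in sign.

10

A longest alternating subsequence is 18, 7, 11, 3, 7, 6, 15, 1, 14, 11 (positions 1,2,3,6,7,9,10,11,12,13); its 9 consecutive differences strictly alternate in sign, and length 10 is optimal.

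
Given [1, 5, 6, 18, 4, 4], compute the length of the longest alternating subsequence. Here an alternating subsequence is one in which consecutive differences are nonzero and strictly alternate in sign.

3

Track the best alternating length ending on an up-step vs a down-step at each position: up/down = 1/1, 2/1, 2/1, 2/1, 2/3, 2/3.
The maximum over both is 3; one such subsequence is 1, 5, 4.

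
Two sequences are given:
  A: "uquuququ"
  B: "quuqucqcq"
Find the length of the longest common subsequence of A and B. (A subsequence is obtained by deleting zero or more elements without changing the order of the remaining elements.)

Backtracking the LCS table gives one alignment: q (A2,B1) → u (A3,B2) → u (A4,B3) → q (A5,B4) → u (A6,B5) → q (A7,B9).
So the longest common subsequence has length 6.

6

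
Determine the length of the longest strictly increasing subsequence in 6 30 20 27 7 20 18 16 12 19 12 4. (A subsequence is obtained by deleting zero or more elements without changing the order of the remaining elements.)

4

Scanning left to right, the best length ending at each element is: 6→1, 30→2, 20→2, 27→3, 7→2, 20→3, 18→3, 16→3, 12→3, 19→4, 12→3, 4→1.
So the longest increasing subsequence has length 4, e.g. 6, 7, 18, 19.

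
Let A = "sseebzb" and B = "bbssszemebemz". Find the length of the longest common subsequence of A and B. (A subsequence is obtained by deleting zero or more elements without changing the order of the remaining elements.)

A longest common subsequence is sseebz (length 6); the LCS DP confirms no longer common subsequence exists.

6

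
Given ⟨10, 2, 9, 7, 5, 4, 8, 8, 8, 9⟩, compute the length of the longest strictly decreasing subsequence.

Scanning left to right, the best length ending at each element is: 10→1, 2→2, 9→2, 7→3, 5→4, 4→5, 8→3, 8→3, 8→3, 9→2.
So the longest decreasing subsequence has length 5, e.g. 10, 9, 7, 5, 4.

5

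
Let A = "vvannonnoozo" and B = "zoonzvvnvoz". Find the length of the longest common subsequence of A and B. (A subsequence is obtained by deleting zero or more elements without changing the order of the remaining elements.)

A longest common subsequence is vvnoz (length 5); the LCS DP confirms no longer common subsequence exists.

5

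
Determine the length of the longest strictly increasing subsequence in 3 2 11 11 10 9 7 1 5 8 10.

Scanning left to right, the best length ending at each element is: 3→1, 2→1, 11→2, 11→2, 10→2, 9→2, 7→2, 1→1, 5→2, 8→3, 10→4.
So the longest increasing subsequence has length 4, e.g. 3, 7, 8, 10.

4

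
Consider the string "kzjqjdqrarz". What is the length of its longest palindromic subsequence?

5

One longest palindromic subsequence is zrarz (positions 2,8,9,10,11); it reads the same forward and backward, and the interval DP gives dp[1][11] = 5.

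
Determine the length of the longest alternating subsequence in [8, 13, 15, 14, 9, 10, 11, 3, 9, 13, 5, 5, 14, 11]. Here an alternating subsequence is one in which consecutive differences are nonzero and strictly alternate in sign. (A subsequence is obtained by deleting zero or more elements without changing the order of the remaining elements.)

Track the best alternating length ending on an up-step vs a down-step at each position: up/down = 1/1, 2/1, 2/1, 2/3, 2/3, 4/3, 4/3, 1/5, 6/5, 6/3, 6/7, 6/7, 8/3, 8/9.
The maximum over both is 9; one such subsequence is 8, 13, 9, 10, 3, 9, 5, 14, 11.

9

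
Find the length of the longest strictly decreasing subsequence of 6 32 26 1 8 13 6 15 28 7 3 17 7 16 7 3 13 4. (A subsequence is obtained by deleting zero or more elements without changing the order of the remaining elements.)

Scanning left to right, the best length ending at each element is: 6→1, 32→1, 26→2, 1→3, 8→3, 13→3, 6→4, 15→3, 28→2, 7→4, 3→5, 17→3, 7→4, 16→4, 7→5, 3→6, 13→5, 4→6.
So the longest decreasing subsequence has length 6, e.g. 32, 26, 17, 16, 7, 3.

6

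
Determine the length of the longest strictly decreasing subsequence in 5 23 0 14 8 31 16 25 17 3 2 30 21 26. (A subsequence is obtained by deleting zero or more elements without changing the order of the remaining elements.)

5

One longest decreasing subsequence is 23, 14, 8, 3, 2 (positions 2,4,5,10,11), of length 5; no longer one exists.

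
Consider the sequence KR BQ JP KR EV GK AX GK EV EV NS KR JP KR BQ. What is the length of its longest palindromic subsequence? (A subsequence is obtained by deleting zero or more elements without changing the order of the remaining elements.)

One longest palindromic subsequence is BQ JP KR EV GK AX GK EV KR JP BQ (positions 2,3,4,5,6,7,8,10,12,13,15); it reads the same forward and backward, and the interval DP gives dp[1][15] = 11.

11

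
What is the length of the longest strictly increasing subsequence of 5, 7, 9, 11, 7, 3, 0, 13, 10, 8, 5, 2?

Scanning left to right, the best length ending at each element is: 5→1, 7→2, 9→3, 11→4, 7→2, 3→1, 0→1, 13→5, 10→4, 8→3, 5→2, 2→2.
So the longest increasing subsequence has length 5, e.g. 5, 7, 9, 11, 13.

5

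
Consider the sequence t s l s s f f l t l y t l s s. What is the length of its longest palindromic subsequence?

9

One longest palindromic subsequence is ssltytlss (positions 2,4,8,9,11,12,13,14,15); it reads the same forward and backward, and the interval DP gives dp[1][15] = 9.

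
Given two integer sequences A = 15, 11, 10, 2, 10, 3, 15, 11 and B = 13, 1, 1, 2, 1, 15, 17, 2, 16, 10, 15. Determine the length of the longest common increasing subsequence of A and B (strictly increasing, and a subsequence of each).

A longest common strictly increasing subsequence is 2, 10, 15 (length 3); it appears in order in both A and B, and no longer such subsequence exists.

3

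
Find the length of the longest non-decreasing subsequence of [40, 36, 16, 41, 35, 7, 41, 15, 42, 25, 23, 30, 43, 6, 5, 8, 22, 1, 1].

5

Scanning left to right, the best length ending at each element is: 40→1, 36→1, 16→1, 41→2, 35→2, 7→1, 41→3, 15→2, 42→4, 25→3, 23→3, 30→4, 43→5, 6→1, 5→1, 8→2, 22→3, 1→1, 1→2.
So the longest non-decreasing subsequence has length 5, e.g. 40, 41, 41, 42, 43.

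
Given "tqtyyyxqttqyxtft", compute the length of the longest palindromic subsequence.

One longest palindromic subsequence is ttxqttqxtt (positions 1,3,7,8,9,10,11,13,14,16); it reads the same forward and backward, and the interval DP gives dp[1][16] = 10.

10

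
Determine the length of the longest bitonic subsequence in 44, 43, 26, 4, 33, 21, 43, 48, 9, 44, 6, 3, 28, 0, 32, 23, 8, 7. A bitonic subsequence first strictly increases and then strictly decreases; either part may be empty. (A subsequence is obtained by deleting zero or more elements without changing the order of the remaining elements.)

9

Let inc[i] be the LIS ending at i and dec[i] the longest strictly decreasing subsequence starting at i. inc = [1, 1, 1, 1, 2, 2, 3, 4, 2, 4, 2, 1, 3, 1, 4, 3, 3, 3], dec = [8, 7, 6, 3, 6, 5, 5, 6, 4, 5, 3, 2, 4, 1, 4, 3, 2, 1].
max_i inc[i]+dec[i]−1 = 9, with one witness 26, 33, 43, 48, 44, 32, 23, 8, 7.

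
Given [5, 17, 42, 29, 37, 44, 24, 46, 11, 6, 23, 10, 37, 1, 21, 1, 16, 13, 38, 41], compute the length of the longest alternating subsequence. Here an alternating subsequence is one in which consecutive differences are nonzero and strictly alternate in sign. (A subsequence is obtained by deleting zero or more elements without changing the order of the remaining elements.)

Track the best alternating length ending on an up-step vs a down-step at each position: up/down = 1/1, 2/1, 2/1, 2/3, 4/3, 4/1, 2/5, 6/1, 2/7, 2/7, 8/7, 8/9, 10/7, 1/11, 12/11, 1/13, 14/13, 14/15, 16/7, 16/7.
The maximum over both is 16; one such subsequence is 5, 42, 29, 37, 24, 46, 11, 23, 10, 37, 1, 21, 1, 16, 13, 38.

16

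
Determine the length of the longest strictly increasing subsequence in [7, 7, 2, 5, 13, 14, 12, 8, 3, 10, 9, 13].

Let dp[i] be the longest increasing subsequence ending at position i. Then dp = [1, 1, 1, 2, 3, 4, 3, 3, 2, 4, 4, 5].
The maximum is 5; one witness is 2, 5, 8, 10, 13 at positions 3,4,8,10,12.

5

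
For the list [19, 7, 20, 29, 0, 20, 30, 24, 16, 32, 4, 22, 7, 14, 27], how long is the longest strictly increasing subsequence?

5

Let dp[i] be the longest increasing subsequence ending at position i. Then dp = [1, 1, 2, 3, 1, 2, 4, 3, 2, 5, 2, 3, 3, 4, 5].
The maximum is 5; one witness is 19, 20, 29, 30, 32 at positions 1,3,4,7,10.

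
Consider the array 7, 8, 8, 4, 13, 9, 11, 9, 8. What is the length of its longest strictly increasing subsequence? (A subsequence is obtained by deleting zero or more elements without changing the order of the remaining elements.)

Let dp[i] be the longest increasing subsequence ending at position i. Then dp = [1, 2, 2, 1, 3, 3, 4, 3, 2].
The maximum is 4; one witness is 7, 8, 9, 11 at positions 1,2,6,7.

4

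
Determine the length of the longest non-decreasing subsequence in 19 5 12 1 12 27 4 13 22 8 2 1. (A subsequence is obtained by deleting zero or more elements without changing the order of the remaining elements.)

5

Scanning left to right, the best length ending at each element is: 19→1, 5→1, 12→2, 1→1, 12→3, 27→4, 4→2, 13→4, 22→5, 8→3, 2→2, 1→2.
So the longest non-decreasing subsequence has length 5, e.g. 5, 12, 12, 13, 22.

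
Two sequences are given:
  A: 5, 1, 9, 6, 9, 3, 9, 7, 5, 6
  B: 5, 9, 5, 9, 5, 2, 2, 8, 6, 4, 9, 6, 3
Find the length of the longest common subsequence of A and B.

Backtracking the LCS table gives one alignment: 5 (A1,B3) → 9 (A3,B4) → 6 (A4,B9) → 9 (A5,B11) → 3 (A6,B13).
So the longest common subsequence has length 5.

5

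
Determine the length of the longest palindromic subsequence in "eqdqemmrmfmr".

Using dp[i][j] = 2 + dp[i+1][j−1] if the ends match, else max(dp[i+1][j], dp[i][j−1]):
dp[1][12] = 5. A witness is rmfmr at positions 8,9,10,11,12.

5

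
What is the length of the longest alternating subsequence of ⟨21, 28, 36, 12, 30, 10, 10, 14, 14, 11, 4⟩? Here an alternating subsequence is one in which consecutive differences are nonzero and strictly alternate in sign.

A longest alternating subsequence is 21, 28, 12, 30, 10, 14, 11 (positions 1,2,4,5,6,8,10); its 6 consecutive differences strictly alternate in sign, and length 7 is optimal.

7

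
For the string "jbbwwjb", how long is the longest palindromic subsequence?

One longest palindromic subsequence is bwwb (positions 2,4,5,7); it reads the same forward and backward, and the interval DP gives dp[1][7] = 4.

4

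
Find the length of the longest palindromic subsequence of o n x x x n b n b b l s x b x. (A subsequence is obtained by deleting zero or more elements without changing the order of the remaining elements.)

7

One longest palindromic subsequence is xxbbbxx (positions 3,5,7,9,10,13,15); it reads the same forward and backward, and the interval DP gives dp[1][15] = 7.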